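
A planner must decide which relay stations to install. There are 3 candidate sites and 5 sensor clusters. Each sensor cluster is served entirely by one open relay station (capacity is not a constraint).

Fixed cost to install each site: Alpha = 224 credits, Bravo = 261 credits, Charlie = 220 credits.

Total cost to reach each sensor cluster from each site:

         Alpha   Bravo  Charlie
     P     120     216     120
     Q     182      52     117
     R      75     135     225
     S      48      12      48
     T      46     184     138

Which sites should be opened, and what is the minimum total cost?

For any fixed open set, each sensor cluster goes to its cheapest open site; total = fixed + service.
{Alpha}: P→Alpha 120, Q→Alpha 182, R→Alpha 75, S→Alpha 48, T→Alpha 46. Service 471; fixed 224; total 695.
{Alpha, Bravo}: P→Alpha 120, Q→Bravo 52, R→Alpha 75, S→Bravo 12, T→Alpha 46. Service 305; fixed 485; total 790.
{Alpha, Charlie}: service 406 + fixed 444 = 850
{Alpha, Bravo, Charlie}: P→Alpha 120, Q→Bravo 52, R→Alpha 75, S→Bravo 12, T→Alpha 46. Service 305; fixed 705; total 1010.
(All 7 nonempty subsets were checked; Alpha only is lowest.)

Open Alpha only; minimum total cost 695.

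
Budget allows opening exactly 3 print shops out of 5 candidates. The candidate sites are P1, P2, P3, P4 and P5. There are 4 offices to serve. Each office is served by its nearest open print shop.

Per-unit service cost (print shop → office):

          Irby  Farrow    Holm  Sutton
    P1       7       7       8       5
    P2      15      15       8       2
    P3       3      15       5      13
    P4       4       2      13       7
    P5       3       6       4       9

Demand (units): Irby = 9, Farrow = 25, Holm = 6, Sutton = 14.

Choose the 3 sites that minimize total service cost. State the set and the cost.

Choose P2, P4 and P5; total service cost 129.

With exactly 3 open, each office uses its cheapest among the chosen.
{P2, P4, P5}: Irby→P5 3·9=27, Farrow→P4 2·25=50, Holm→P5 4·6=24, Sutton→P2 2·14=28. Service cost 129.
{P2, P3, P4}: service cost 135
{P1, P2, P4}: service cost 162
Among all 10 size-3 choices, {P2, P4, P5} is lowest.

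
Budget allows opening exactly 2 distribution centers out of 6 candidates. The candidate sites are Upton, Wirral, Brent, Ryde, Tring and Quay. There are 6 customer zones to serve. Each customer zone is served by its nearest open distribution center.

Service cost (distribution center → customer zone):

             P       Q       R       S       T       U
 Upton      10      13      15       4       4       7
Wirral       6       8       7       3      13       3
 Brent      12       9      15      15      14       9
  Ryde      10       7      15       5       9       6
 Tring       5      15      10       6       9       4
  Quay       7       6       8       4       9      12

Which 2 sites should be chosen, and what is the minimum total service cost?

With exactly 2 open, each customer zone uses its cheapest among the chosen.
{Upton, Wirral}: P→Wirral 6, Q→Wirral 8, R→Wirral 7, S→Wirral 3, T→Upton 4, U→Wirral 3. Service cost 31.
{Wirral, Quay}: service cost 34
{Wirral, Ryde}: service cost 35
Among all 15 size-2 choices, {Upton, Wirral} is lowest.

Choose Upton and Wirral; total service cost 31.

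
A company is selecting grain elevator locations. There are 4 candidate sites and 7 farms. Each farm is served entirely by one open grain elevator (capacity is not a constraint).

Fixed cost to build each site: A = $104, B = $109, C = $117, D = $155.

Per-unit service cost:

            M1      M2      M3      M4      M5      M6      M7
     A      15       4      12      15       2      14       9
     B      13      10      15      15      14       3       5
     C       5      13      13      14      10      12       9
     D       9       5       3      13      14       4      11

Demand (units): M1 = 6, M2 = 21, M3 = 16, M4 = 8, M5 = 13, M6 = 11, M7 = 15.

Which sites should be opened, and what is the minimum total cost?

Open A and D; minimum total cost 754.

For any fixed open set, each farm goes to its cheapest open site; total = fixed + service.
{A, D}: M1→D 9·6=54, M2→A 4·21=84, M3→D 3·16=48, M4→D 13·8=104, M5→A 2·13=26, M6→D 4·11=44, M7→A 9·15=135. Service 495; fixed 259; total 754.
{A, B, D}: M1→D 9·6=54, M2→A 4·21=84, M3→D 3·16=48, M4→D 13·8=104, M5→A 2·13=26, M6→B 3·11=33, M7→B 5·15=75. Service 424; fixed 368; total 792.
{A, B}: M1→B 13·6=78, M2→A 4·21=84, M3→A 12·16=192, M4→A 15·8=120, M5→A 2·13=26, M6→B 3·11=33, M7→B 5·15=75. Service 608; fixed 213; total 821.
{A, B, C, D}: service 400 + fixed 485 = 885
No other subset beats 754.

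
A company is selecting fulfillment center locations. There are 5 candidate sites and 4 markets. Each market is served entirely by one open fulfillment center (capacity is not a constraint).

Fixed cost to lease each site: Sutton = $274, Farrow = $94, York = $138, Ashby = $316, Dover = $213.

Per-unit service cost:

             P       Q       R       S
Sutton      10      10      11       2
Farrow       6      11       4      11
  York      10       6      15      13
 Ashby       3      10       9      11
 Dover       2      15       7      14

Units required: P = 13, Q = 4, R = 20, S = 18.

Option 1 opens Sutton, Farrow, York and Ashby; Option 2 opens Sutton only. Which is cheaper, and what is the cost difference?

Option 1: {Sutton, Farrow, York, Ashby}: P→Ashby 3·13=39, Q→York 6·4=24, R→Farrow 4·20=80, S→Sutton 2·18=36. Service 179; fixed 822; total 1001.
Option 2: {Sutton}: P→Sutton 10·13=130, Q→Sutton 10·4=40, R→Sutton 11·20=220, S→Sutton 2·18=36. Service 426; fixed 274; total 700.
Difference: |1001 − 700| = 301.

Option 2 is cheaper by 301.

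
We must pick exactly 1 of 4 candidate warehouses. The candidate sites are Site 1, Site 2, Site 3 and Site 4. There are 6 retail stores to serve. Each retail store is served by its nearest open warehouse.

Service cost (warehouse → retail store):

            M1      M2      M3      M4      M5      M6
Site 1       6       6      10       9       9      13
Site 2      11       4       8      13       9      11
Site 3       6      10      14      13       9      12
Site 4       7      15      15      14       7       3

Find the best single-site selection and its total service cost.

Choose Site 1 only; total service cost 53.

With exactly 1 open, each retail store uses its cheapest among the chosen.
{Site 1}: M1→Site 1 6, M2→Site 1 6, M3→Site 1 10, M4→Site 1 9, M5→Site 1 9, M6→Site 1 13. Service cost 53.
{Site 2}: service cost 56
{Site 4}: service cost 61
Among all 4 size-1 choices, {Site 1} is lowest.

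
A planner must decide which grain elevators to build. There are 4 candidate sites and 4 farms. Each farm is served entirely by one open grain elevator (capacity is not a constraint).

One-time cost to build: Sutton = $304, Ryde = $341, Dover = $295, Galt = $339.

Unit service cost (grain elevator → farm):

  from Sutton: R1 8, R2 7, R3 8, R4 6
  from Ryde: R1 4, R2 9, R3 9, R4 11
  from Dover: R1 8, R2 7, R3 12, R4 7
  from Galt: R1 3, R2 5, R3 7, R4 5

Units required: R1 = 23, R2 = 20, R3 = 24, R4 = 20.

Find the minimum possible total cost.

For any fixed open set, each farm goes to its cheapest open site; total = fixed + service.
{Galt}: R1→Galt 3·23=69, R2→Galt 5·20=100, R3→Galt 7·24=168, R4→Galt 5·20=100. Service 437; fixed 339; total 776.
{Sutton}: service 636 + fixed 304 = 940
{Dover}: R1→Dover 8·23=184, R2→Dover 7·20=140, R3→Dover 12·24=288, R4→Dover 7·20=140. Service 752; fixed 295; total 1047.
{Sutton, Ryde, Dover, Galt}: service 437 + fixed 1279 = 1716
No other subset beats 776.

Minimum total cost: 776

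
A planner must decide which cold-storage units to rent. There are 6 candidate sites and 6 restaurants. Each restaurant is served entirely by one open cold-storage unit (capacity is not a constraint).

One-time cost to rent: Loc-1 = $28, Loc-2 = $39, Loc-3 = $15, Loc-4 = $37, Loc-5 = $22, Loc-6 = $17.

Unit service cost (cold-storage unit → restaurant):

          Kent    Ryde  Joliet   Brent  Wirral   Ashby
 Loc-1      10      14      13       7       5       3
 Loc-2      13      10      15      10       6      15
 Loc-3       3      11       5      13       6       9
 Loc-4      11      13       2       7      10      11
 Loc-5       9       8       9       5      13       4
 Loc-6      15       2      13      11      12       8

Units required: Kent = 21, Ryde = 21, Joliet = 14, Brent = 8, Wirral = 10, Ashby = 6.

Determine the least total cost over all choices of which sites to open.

For any fixed open set, each restaurant goes to its cheapest open site; total = fixed + service.
{Loc-3, Loc-4, Loc-5, Loc-6}: Kent→Loc-3 3·21=63, Ryde→Loc-6 2·21=42, Joliet→Loc-4 2·14=28, Brent→Loc-5 5·8=40, Wirral→Loc-3 6·10=60, Ashby→Loc-5 4·6=24. Service 257; fixed 91; total 348.
{Loc-3, Loc-5, Loc-6}: Kent→Loc-3 3·21=63, Ryde→Loc-6 2·21=42, Joliet→Loc-3 5·14=70, Brent→Loc-5 5·8=40, Wirral→Loc-3 6·10=60, Ashby→Loc-5 4·6=24. Service 299; fixed 54; total 353.
{Loc-1, Loc-3, Loc-4, Loc-6}: Kent→Loc-3 3·21=63, Ryde→Loc-6 2·21=42, Joliet→Loc-4 2·14=28, Brent→Loc-1 7·8=56, Wirral→Loc-1 5·10=50, Ashby→Loc-1 3·6=18. Service 257; fixed 97; total 354.
{Loc-1, Loc-2, Loc-3, Loc-4, Loc-5, Loc-6}: service 241 + fixed 158 = 399
No other subset beats 348.

Minimum total cost: 348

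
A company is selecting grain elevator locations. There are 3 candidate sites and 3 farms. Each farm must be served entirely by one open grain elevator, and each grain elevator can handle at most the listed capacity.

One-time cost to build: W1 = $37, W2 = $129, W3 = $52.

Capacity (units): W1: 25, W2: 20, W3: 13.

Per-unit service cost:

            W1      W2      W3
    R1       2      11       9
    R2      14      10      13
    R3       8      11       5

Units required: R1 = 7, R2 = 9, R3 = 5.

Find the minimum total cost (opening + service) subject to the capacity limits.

Open {W1}: R1→W1 2·7=14, R2→W1 14·9=126, R3→W1 8·5=40.
Loads: W1 carries 21/25. Service 180; fixed 37; total 217.
Next best feasible plan costs 254.

Minimum total cost: 217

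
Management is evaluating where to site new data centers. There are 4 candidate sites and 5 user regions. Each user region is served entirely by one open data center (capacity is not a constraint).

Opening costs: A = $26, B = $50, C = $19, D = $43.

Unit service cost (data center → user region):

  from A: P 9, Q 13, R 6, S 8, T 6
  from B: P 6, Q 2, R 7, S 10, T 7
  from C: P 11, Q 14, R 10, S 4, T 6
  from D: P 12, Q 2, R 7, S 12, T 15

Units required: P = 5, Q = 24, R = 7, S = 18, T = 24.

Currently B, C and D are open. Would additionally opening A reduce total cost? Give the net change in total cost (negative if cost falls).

No — net change +19 (cost rises by 19).

Current service cost with {B, C, D}: 343.
Adding A: each user region re-picks its cheapest; new service cost 336, saving 7.
Extra fixed cost: 26. Net change = 26 − 7 = 19.
(Totals: 455 → 474.)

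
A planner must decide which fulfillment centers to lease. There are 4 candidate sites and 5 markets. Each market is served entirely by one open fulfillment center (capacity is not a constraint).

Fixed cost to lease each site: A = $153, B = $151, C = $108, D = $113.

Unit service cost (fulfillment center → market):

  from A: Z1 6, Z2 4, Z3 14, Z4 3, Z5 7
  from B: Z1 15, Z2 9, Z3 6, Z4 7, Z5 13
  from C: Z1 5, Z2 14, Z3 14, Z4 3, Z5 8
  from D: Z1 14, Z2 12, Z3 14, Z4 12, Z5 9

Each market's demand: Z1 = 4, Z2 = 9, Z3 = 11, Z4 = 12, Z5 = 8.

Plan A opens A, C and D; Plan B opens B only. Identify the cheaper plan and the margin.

Plan B is cheaper by 130.

Plan A: {A, C, D}: Z1→C 5·4=20, Z2→A 4·9=36, Z3→A 14·11=154, Z4→A 3·12=36, Z5→A 7·8=56. Service 302; fixed 374; total 676.
Plan B: {B}: Z1→B 15·4=60, Z2→B 9·9=81, Z3→B 6·11=66, Z4→B 7·12=84, Z5→B 13·8=104. Service 395; fixed 151; total 546.
Difference: |676 − 546| = 130.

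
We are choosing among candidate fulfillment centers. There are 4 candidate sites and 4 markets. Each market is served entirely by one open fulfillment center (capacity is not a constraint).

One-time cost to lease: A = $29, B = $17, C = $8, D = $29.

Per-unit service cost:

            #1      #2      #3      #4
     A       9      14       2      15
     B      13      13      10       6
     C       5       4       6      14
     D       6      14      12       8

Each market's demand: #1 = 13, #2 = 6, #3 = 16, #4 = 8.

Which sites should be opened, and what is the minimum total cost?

For any fixed open set, each market goes to its cheapest open site; total = fixed + service.
{A, B, C}: #1→C 5·13=65, #2→C 4·6=24, #3→A 2·16=32, #4→B 6·8=48. Service 169; fixed 54; total 223.
{A, C, D}: service 185 + fixed 66 = 251
{A, B, C, D}: service 169 + fixed 83 = 252
{C}: #1→C 5·13=65, #2→C 4·6=24, #3→C 6·16=96, #4→C 14·8=112. Service 297; fixed 8; total 305.
No other subset beats 223.

Open A, B and C; minimum total cost 223.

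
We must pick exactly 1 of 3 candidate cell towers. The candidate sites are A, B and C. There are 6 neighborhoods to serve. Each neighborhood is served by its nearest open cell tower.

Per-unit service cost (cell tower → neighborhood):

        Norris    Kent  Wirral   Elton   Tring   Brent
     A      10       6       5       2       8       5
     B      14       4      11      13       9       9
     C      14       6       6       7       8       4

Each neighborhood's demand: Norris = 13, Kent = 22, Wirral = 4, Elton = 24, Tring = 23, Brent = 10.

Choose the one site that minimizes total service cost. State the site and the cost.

With exactly 1 open, each neighborhood uses its cheapest among the chosen.
{A}: Norris→A 10·13=130, Kent→A 6·22=132, Wirral→A 5·4=20, Elton→A 2·24=48, Tring→A 8·23=184, Brent→A 5·10=50. Service cost 564.
{C}: service cost 730
{B}: service cost 923
Among all 3 size-1 choices, {A} is lowest.

Choose A only; total service cost 564.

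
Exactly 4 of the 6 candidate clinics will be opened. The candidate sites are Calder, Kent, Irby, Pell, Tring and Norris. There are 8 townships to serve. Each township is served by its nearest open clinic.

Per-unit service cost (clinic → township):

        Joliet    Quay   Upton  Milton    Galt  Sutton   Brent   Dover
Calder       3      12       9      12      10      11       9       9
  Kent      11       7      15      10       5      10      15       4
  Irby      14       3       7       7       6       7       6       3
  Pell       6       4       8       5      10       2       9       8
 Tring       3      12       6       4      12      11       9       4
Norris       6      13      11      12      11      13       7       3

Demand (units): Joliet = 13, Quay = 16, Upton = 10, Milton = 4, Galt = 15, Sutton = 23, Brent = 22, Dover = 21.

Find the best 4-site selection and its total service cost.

Choose Kent, Irby, Pell and Tring; total service cost 479.

With exactly 4 open, each township uses its cheapest among the chosen.
{Kent, Irby, Pell, Tring}: Joliet→Tring 3·13=39, Quay→Irby 3·16=48, Upton→Tring 6·10=60, Milton→Tring 4·4=16, Galt→Kent 5·15=75, Sutton→Pell 2·23=46, Brent→Irby 6·22=132, Dover→Irby 3·21=63. Service cost 479.
{Calder, Kent, Irby, Pell}: service cost 493
{Calder, Irby, Pell, Tring}: service cost 494
Among all 15 size-4 choices, {Kent, Irby, Pell, Tring} is lowest.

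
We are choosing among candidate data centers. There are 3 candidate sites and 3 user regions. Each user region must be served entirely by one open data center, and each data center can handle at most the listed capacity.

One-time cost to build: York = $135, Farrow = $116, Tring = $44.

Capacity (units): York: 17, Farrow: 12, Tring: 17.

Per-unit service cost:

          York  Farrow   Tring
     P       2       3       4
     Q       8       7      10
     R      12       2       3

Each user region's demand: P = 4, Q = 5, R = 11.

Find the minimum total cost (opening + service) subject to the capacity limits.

Open {Farrow, Tring}: P→Farrow 3·4=12, Q→Farrow 7·5=35, R→Tring 3·11=33.
Loads: Farrow carries 9/12, Tring carries 11/17. Service 80; fixed 160; total 240.
Next best feasible plan costs 244.

Minimum total cost: 240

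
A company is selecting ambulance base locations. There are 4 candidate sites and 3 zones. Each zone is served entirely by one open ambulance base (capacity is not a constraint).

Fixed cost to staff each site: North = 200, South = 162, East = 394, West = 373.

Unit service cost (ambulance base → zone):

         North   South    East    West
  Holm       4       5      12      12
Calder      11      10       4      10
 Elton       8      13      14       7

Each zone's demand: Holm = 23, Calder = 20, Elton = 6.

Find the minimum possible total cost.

For any fixed open set, each zone goes to its cheapest open site; total = fixed + service.
{South}: Holm→South 5·23=115, Calder→South 10·20=200, Elton→South 13·6=78. Service 393; fixed 162; total 555.
{North}: Holm→North 4·23=92, Calder→North 11·20=220, Elton→North 8·6=48. Service 360; fixed 200; total 560.
{North, South}: service 340 + fixed 362 = 702
{North, South, East, West}: service 214 + fixed 1129 = 1343
No other subset beats 555.

Minimum total cost: 555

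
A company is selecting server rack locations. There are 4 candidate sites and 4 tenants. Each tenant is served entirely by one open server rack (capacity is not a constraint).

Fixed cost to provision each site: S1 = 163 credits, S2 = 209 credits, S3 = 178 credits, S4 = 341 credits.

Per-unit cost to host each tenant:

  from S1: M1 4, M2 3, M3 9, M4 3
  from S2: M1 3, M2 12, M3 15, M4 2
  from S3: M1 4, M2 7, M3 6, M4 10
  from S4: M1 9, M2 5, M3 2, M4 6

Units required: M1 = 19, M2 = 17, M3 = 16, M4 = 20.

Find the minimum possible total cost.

For any fixed open set, each tenant goes to its cheapest open site; total = fixed + service.
{S1}: M1→S1 4·19=76, M2→S1 3·17=51, M3→S1 9·16=144, M4→S1 3·20=60. Service 331; fixed 163; total 494.
{S1, S3}: service 283 + fixed 341 = 624
{S1, S2}: service 292 + fixed 372 = 664
{S1, S2, S3, S4}: service 180 + fixed 891 = 1071
No other subset beats 494.

Minimum total cost: 494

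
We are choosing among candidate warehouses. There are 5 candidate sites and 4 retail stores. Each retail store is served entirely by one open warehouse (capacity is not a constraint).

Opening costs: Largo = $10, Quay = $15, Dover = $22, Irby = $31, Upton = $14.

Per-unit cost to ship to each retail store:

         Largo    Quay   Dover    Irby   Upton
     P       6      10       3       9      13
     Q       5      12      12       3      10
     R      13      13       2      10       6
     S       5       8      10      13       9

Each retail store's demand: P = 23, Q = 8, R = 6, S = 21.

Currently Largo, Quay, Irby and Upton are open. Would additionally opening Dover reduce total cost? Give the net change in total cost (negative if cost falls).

Yes — net change −71 (cost falls by 71).

Current service cost with {Largo, Quay, Irby, Upton}: 303.
Adding Dover: each retail store re-picks its cheapest; new service cost 210, saving 93.
Extra fixed cost: 22. Net change = 22 − 93 = -71.
(Totals: 373 → 302.)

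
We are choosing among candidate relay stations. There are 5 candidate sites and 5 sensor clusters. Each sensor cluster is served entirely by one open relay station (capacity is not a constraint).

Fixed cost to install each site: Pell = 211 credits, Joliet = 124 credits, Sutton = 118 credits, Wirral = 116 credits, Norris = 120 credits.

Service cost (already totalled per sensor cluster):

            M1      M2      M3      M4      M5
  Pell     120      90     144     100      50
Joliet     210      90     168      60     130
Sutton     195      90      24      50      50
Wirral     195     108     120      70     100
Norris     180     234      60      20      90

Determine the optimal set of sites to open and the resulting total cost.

For any fixed open set, each sensor cluster goes to its cheapest open site; total = fixed + service.
{Sutton}: M1→Sutton 195, M2→Sutton 90, M3→Sutton 24, M4→Sutton 50, M5→Sutton 50. Service 409; fixed 118; total 527.
{Sutton, Norris}: service 364 + fixed 238 = 602
{Sutton, Wirral}: service 409 + fixed 234 = 643
{Pell, Joliet, Sutton, Wirral, Norris}: service 304 + fixed 689 = 993
No other subset beats 527.

Open Sutton only; minimum total cost 527.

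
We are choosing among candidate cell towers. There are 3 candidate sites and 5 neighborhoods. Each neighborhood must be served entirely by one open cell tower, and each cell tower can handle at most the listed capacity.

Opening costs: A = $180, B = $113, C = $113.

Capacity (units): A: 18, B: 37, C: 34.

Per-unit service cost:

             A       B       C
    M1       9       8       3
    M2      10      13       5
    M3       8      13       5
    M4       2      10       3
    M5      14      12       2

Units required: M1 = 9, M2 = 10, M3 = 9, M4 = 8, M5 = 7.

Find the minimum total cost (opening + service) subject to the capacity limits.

Open {B, C}: M1→B 8·9=72, M2→C 5·10=50, M3→C 5·9=45, M4→C 3·8=24, M5→C 2·7=14.
Loads: B carries 9/37, C carries 34/34. Service 205; fixed 226; total 431.
Next best feasible plan costs 458.

Minimum total cost: 431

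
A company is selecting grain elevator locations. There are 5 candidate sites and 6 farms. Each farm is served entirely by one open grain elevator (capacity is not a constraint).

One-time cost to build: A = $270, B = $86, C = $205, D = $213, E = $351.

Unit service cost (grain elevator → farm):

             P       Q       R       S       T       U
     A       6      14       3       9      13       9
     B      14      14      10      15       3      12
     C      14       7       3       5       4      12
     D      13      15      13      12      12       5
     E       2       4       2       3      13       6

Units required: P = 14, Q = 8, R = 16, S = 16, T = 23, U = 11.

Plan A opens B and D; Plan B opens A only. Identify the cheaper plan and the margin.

Plan B is cheaper by 13.

Plan A: {B, D}: P→D 13·14=182, Q→B 14·8=112, R→B 10·16=160, S→D 12·16=192, T→B 3·23=69, U→D 5·11=55. Service 770; fixed 299; total 1069.
Plan B: {A}: P→A 6·14=84, Q→A 14·8=112, R→A 3·16=48, S→A 9·16=144, T→A 13·23=299, U→A 9·11=99. Service 786; fixed 270; total 1056.
Difference: |1069 − 1056| = 13.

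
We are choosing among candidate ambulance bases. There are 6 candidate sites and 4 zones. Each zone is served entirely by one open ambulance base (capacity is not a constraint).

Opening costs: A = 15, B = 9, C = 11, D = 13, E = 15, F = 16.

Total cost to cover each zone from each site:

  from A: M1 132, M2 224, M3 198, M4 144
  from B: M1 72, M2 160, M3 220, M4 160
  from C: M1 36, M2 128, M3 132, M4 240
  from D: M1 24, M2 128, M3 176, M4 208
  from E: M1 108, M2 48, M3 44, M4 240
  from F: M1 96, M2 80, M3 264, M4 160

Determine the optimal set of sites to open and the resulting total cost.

Open A, D and E; minimum total cost 303.

For any fixed open set, each zone goes to its cheapest open site; total = fixed + service.
{A, D, E}: M1→D 24, M2→E 48, M3→E 44, M4→A 144. Service 260; fixed 43; total 303.
{A, B, D, E}: M1→D 24, M2→E 48, M3→E 44, M4→A 144. Service 260; fixed 52; total 312.
{A, C, E}: M1→C 36, M2→E 48, M3→E 44, M4→A 144. Service 272; fixed 41; total 313.
{A, B, C, D, E, F}: M1→D 24, M2→E 48, M3→E 44, M4→A 144. Service 260; fixed 79; total 339.
No other subset beats 303.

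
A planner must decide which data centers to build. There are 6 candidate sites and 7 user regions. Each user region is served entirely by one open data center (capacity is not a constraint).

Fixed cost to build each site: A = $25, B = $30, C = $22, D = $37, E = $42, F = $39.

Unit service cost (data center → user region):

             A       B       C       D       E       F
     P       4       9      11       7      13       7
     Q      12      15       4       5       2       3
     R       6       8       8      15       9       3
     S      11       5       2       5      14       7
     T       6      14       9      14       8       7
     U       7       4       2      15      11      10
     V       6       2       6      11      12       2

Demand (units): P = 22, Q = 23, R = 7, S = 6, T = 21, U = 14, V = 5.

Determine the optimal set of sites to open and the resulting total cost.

Open A, C and F; minimum total cost 440.

For any fixed open set, each user region goes to its cheapest open site; total = fixed + service.
{A, C, F}: P→A 4·22=88, Q→F 3·23=69, R→F 3·7=21, S→C 2·6=12, T→A 6·21=126, U→C 2·14=28, V→F 2·5=10. Service 354; fixed 86; total 440.
{A, C, E, F}: service 331 + fixed 128 = 459
{A, C, E}: service 372 + fixed 89 = 461
{A, B, C, D, E, F}: service 331 + fixed 195 = 526
No other subset beats 440.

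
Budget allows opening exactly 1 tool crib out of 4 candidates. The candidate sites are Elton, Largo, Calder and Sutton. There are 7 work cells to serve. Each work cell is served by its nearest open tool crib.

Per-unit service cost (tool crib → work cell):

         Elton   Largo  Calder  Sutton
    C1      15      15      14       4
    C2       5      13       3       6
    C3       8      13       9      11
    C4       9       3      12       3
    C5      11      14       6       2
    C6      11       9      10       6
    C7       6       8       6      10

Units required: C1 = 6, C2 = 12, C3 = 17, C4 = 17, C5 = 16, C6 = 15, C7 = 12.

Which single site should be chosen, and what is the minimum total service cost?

With exactly 1 open, each work cell uses its cheapest among the chosen.
{Sutton}: C1→Sutton 4·6=24, C2→Sutton 6·12=72, C3→Sutton 11·17=187, C4→Sutton 3·17=51, C5→Sutton 2·16=32, C6→Sutton 6·15=90, C7→Sutton 10·12=120. Service cost 576.
{Calder}: service cost 795
{Elton}: service cost 852
Among all 4 size-1 choices, {Sutton} is lowest.

Choose Sutton only; total service cost 576.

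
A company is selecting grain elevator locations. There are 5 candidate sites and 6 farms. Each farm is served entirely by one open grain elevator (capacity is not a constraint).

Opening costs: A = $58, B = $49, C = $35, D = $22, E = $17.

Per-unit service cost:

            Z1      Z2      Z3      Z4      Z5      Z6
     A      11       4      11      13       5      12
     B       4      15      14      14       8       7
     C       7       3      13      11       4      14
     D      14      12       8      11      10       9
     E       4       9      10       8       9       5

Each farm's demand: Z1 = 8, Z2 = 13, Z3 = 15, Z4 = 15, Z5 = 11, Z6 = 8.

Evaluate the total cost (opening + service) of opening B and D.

Total cost: 688

Each farm is assigned to its cheapest site among the open ones.
{B, D}: Z1→B 4·8=32, Z2→D 12·13=156, Z3→D 8·15=120, Z4→D 11·15=165, Z5→B 8·11=88, Z6→B 7·8=56. Service 617; fixed 71; total 688.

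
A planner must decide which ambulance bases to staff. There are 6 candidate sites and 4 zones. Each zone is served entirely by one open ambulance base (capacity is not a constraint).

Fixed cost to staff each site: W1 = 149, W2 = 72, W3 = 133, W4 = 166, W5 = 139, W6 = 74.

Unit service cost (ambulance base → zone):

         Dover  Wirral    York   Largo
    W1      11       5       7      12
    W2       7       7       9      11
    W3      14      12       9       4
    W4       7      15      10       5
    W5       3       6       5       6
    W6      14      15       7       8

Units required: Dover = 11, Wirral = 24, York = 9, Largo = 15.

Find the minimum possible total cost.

Minimum total cost: 451

For any fixed open set, each zone goes to its cheapest open site; total = fixed + service.
{W5}: Dover→W5 3·11=33, Wirral→W5 6·24=144, York→W5 5·9=45, Largo→W5 6·15=90. Service 312; fixed 139; total 451.
{W2, W5}: Dover→W5 3·11=33, Wirral→W5 6·24=144, York→W5 5·9=45, Largo→W5 6·15=90. Service 312; fixed 211; total 523.
{W5, W6}: service 312 + fixed 213 = 525
{W1, W2, W3, W4, W5, W6}: Dover→W5 3·11=33, Wirral→W1 5·24=120, York→W5 5·9=45, Largo→W3 4·15=60. Service 258; fixed 733; total 991.
No other subset beats 451.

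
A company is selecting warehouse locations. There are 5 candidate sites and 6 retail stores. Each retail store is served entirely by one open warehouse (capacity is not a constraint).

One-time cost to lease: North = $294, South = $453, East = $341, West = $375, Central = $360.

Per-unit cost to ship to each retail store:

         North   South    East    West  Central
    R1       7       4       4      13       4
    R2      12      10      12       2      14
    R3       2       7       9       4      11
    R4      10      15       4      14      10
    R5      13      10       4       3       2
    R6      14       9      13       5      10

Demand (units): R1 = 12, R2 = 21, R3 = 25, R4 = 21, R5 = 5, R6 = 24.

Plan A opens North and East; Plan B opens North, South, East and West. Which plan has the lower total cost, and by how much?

Plan A is cheaper by 421.

Plan A: {North, East}: R1→East 4·12=48, R2→North 12·21=252, R3→North 2·25=50, R4→East 4·21=84, R5→East 4·5=20, R6→East 13·24=312. Service 766; fixed 635; total 1401.
Plan B: {North, South, East, West}: R1→South 4·12=48, R2→West 2·21=42, R3→North 2·25=50, R4→East 4·21=84, R5→West 3·5=15, R6→West 5·24=120. Service 359; fixed 1463; total 1822.
Difference: |1401 − 1822| = 421.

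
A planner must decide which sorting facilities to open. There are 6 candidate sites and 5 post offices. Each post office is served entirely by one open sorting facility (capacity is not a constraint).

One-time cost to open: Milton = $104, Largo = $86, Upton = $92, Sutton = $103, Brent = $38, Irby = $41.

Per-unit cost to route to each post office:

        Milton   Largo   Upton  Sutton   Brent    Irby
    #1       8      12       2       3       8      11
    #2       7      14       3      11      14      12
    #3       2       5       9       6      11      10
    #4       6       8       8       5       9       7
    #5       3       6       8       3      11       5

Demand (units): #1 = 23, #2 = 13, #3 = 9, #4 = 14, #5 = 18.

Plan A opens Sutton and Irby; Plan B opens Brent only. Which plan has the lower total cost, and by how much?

Plan A: {Sutton, Irby}: #1→Sutton 3·23=69, #2→Sutton 11·13=143, #3→Sutton 6·9=54, #4→Sutton 5·14=70, #5→Sutton 3·18=54. Service 390; fixed 144; total 534.
Plan B: {Brent}: #1→Brent 8·23=184, #2→Brent 14·13=182, #3→Brent 11·9=99, #4→Brent 9·14=126, #5→Brent 11·18=198. Service 789; fixed 38; total 827.
Difference: |534 − 827| = 293.

Plan A is cheaper by 293.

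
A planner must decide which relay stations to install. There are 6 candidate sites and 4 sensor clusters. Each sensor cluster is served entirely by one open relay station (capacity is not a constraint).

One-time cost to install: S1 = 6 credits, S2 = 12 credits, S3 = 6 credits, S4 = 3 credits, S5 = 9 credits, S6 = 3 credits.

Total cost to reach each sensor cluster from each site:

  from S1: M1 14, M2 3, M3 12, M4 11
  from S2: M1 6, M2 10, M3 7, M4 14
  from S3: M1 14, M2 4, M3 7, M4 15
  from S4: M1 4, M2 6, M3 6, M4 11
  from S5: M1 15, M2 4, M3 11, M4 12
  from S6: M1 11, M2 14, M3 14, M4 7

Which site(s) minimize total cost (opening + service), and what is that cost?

Open S4 and S6; minimum total cost 29.

For any fixed open set, each sensor cluster goes to its cheapest open site; total = fixed + service.
{S4, S6}: M1→S4 4, M2→S4 6, M3→S4 6, M4→S6 7. Service 23; fixed 6; total 29.
{S4}: service 27 + fixed 3 = 30
{S1, S4, S6}: service 20 + fixed 12 = 32
{S1, S2, S3, S4, S5, S6}: service 20 + fixed 39 = 59
No other subset beats 29.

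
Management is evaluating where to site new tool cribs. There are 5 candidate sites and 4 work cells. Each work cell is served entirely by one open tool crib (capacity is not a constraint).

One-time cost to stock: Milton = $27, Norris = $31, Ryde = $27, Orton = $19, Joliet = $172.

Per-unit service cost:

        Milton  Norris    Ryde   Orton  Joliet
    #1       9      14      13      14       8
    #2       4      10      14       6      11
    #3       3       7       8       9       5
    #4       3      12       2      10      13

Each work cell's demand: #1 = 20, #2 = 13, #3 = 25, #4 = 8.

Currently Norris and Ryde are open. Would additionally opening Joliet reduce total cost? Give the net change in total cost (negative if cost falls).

Current service cost with {Norris, Ryde}: 581.
Adding Joliet: each work cell re-picks its cheapest; new service cost 431, saving 150.
Extra fixed cost: 172. Net change = 172 − 150 = 22.
(Totals: 639 → 661.)

No — net change +22 (cost rises by 22).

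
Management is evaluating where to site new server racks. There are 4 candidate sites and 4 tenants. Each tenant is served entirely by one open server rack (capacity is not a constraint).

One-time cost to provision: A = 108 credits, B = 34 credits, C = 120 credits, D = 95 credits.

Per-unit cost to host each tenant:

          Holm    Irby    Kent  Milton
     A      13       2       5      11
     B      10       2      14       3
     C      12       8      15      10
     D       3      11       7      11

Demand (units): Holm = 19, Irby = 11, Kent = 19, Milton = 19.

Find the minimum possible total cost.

For any fixed open set, each tenant goes to its cheapest open site; total = fixed + service.
{B, D}: Holm→D 3·19=57, Irby→B 2·11=22, Kent→D 7·19=133, Milton→B 3·19=57. Service 269; fixed 129; total 398.
{A, B, D}: service 231 + fixed 237 = 468
{A, B}: Holm→B 10·19=190, Irby→A 2·11=22, Kent→A 5·19=95, Milton→B 3·19=57. Service 364; fixed 142; total 506.
{A, B, C, D}: Holm→D 3·19=57, Irby→A 2·11=22, Kent→A 5·19=95, Milton→B 3·19=57. Service 231; fixed 357; total 588.
No other subset beats 398.

Minimum total cost: 398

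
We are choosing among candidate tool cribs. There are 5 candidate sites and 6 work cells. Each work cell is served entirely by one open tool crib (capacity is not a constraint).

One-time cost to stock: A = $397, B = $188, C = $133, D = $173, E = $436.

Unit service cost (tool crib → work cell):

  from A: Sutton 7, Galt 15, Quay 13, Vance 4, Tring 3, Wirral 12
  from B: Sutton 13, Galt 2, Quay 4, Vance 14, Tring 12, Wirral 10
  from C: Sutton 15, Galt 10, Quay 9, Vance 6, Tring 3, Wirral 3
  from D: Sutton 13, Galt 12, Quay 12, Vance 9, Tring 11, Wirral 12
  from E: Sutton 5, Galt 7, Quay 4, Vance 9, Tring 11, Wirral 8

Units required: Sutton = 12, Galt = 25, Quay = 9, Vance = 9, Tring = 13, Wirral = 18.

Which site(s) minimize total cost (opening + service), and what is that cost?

Open B and C; minimum total cost 710.

For any fixed open set, each work cell goes to its cheapest open site; total = fixed + service.
{B, C}: Sutton→B 13·12=156, Galt→B 2·25=50, Quay→B 4·9=36, Vance→C 6·9=54, Tring→C 3·13=39, Wirral→C 3·18=54. Service 389; fixed 321; total 710.
{C}: service 658 + fixed 133 = 791
{B, C, D}: service 389 + fixed 494 = 883
{A, B, C, D, E}: service 275 + fixed 1327 = 1602
No other subset beats 710.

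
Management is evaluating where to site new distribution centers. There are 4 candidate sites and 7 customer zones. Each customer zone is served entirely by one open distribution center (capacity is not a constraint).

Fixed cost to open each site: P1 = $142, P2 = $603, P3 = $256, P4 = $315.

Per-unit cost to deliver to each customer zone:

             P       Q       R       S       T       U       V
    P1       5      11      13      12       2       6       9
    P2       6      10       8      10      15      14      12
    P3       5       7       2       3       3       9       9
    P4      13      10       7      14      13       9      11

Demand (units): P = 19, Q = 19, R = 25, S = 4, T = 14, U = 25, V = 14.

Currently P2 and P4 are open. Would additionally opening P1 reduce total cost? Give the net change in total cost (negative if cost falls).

Current service cost with {P2, P4}: 1080.
Adding P1: each customer zone re-picks its cheapest; new service cost 804, saving 276.
Extra fixed cost: 142. Net change = 142 − 276 = -134.
(Totals: 1998 → 1864.)

Yes — net change −134 (cost falls by 134).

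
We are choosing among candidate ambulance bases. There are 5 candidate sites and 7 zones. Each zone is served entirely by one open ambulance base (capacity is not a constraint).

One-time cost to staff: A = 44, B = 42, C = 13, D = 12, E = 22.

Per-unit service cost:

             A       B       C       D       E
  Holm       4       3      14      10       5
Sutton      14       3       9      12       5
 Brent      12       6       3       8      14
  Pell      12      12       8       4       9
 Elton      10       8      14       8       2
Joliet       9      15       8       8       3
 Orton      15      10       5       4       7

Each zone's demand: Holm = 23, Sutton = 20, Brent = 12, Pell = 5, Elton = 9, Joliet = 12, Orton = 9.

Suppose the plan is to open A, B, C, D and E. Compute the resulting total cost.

Total cost: 408

Each zone is assigned to its cheapest site among the open ones.
{A, B, C, D, E}: Holm→B 3·23=69, Sutton→B 3·20=60, Brent→C 3·12=36, Pell→D 4·5=20, Elton→E 2·9=18, Joliet→E 3·12=36, Orton→D 4·9=36. Service 275; fixed 133; total 408.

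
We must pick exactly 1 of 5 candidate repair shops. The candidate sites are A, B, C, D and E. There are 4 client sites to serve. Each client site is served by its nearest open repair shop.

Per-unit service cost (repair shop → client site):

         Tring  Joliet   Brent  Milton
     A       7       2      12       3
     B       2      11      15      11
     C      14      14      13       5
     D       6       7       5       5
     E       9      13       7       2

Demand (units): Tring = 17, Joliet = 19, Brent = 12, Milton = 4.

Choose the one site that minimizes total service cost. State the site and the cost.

With exactly 1 open, each client site uses its cheapest among the chosen.
{A}: Tring→A 7·17=119, Joliet→A 2·19=38, Brent→A 12·12=144, Milton→A 3·4=12. Service cost 313.
{D}: service cost 315
{B}: service cost 467
Among all 5 size-1 choices, {A} is lowest.

Choose A only; total service cost 313.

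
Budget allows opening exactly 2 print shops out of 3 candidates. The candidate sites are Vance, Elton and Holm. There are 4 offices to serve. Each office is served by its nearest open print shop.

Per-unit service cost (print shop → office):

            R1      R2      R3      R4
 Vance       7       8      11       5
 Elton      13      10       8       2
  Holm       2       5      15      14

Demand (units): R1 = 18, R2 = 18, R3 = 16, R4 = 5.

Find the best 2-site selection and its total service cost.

Choose Elton and Holm; total service cost 264.

With exactly 2 open, each office uses its cheapest among the chosen.
{Elton, Holm}: R1→Holm 2·18=36, R2→Holm 5·18=90, R3→Elton 8·16=128, R4→Elton 2·5=10. Service cost 264.
{Vance, Holm}: service cost 327
{Vance, Elton}: service cost 408
Among all 3 size-2 choices, {Elton, Holm} is lowest.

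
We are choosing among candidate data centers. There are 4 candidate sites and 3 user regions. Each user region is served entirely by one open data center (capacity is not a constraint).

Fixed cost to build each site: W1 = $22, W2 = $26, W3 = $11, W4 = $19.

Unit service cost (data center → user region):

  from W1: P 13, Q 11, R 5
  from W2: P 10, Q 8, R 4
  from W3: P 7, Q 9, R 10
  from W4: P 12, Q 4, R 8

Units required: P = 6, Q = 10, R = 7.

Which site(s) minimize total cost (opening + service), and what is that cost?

For any fixed open set, each user region goes to its cheapest open site; total = fixed + service.
{W2, W3, W4}: P→W3 7·6=42, Q→W4 4·10=40, R→W2 4·7=28. Service 110; fixed 56; total 166.
{W3, W4}: P→W3 7·6=42, Q→W4 4·10=40, R→W4 8·7=56. Service 138; fixed 30; total 168.
{W1, W3, W4}: service 117 + fixed 52 = 169
{W1, W2, W3, W4}: P→W3 7·6=42, Q→W4 4·10=40, R→W2 4·7=28. Service 110; fixed 78; total 188.
No other subset beats 166.

Open W2, W3 and W4; minimum total cost 166.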